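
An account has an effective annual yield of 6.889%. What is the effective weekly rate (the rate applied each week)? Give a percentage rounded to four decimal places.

The per-week rate i satisfies (1 + i)^52 = 1 + 0.06889.
i = 1.06889^(1/52) − 1 = 0.0012820 = 0.1282%.

0.1282%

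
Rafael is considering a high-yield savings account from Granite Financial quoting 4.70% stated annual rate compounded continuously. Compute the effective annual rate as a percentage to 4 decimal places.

4.8122%

With continuous compounding, EAR = e^0.0470 − 1.
e^0.0470 = 1.048122, so EAR = 0.048122 = 4.8122%.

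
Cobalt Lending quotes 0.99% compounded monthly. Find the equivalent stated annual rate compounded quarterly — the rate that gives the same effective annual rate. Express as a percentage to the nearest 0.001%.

EAR = (1 + 0.0099/12)^12 − 1 = 0.009945.
Solve (1 + r/4)^4 = 1.009945: r/4 = 1.009945^(1/4) − 1 = 0.002477, so r = 0.009908 = 0.991%.

0.991%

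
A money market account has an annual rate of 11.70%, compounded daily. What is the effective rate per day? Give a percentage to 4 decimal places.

With a nominal annual rate compounded daily, the periodic rate is the nominal rate divided by 365.
i = 0.1170 / 365 = 0.0003205 = 0.0321%.

0.0321%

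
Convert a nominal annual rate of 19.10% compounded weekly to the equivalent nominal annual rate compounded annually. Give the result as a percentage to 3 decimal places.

21.004%

EAR = (1 + 0.1910/52)^52 − 1 = 0.210036.
Compounded annually, the equivalent nominal rate is the EAR itself: 21.004%.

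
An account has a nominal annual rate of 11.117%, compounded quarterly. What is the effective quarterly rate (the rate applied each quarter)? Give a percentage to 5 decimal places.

2.77925%

With a nominal annual rate compounded quarterly, the periodic rate is the nominal rate divided by 4.
i = 0.11117 / 4 = 0.0277925 = 2.77925%.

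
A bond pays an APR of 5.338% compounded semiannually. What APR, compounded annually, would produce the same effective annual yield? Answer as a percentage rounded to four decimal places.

5.4092%

EAR = (1 + 0.05338/2)^2 − 1 = 0.054092.
Compounded annually, the equivalent nominal rate is the EAR itself: 5.4092%.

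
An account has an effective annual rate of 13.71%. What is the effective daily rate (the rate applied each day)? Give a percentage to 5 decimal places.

0.03521%

The per-day rate i satisfies (1 + i)^365 = 1 + 0.1371.
i = 1.1371^(1/365) − 1 = 0.0003521 = 0.03521%.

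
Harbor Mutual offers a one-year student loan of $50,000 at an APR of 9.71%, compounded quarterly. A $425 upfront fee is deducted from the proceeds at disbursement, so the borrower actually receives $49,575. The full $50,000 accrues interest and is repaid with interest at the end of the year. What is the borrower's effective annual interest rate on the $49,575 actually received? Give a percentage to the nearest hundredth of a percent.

Amount owed after one year: 50,000 × (1 + 0.0971/4)^4 = 50,000 × 1.100693 = $55,034.66.
Effective rate on net proceeds: 55,034.66 / 49,575 − 1 = 0.110129 = 11.01%.

11.01%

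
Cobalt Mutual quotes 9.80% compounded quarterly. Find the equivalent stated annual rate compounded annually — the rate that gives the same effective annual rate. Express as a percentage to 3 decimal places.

EAR = (1 + 0.0980/4)^4 − 1 = 0.101661.
Compounded annually, the equivalent nominal rate is the EAR itself: 10.166%.

10.166%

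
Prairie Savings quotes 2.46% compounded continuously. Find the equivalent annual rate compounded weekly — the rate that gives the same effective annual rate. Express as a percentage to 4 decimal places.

2.4606%

EAR under continuous compounding: e^0.0246 − 1 = 0.024905.
Solve (1 + r/52)^52 = 1.024905: r/52 = 1.024905^(1/52) − 1 = 0.000473, so r = 0.024606 = 2.4606%.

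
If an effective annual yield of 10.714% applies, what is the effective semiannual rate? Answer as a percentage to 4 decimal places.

5.2207%

The per-half-year rate i satisfies (1 + i)^2 = 1 + 0.10714.
i = 1.10714^(1/2) − 1 = 0.0522072 = 5.2207%.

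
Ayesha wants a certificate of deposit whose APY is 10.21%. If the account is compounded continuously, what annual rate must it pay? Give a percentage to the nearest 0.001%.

9.722%

Continuous: nominal r satisfies e^r − 1 = 0.1021.
r = ln(1 + 0.1021) = ln(1.1021) = 0.097217 = 9.722%.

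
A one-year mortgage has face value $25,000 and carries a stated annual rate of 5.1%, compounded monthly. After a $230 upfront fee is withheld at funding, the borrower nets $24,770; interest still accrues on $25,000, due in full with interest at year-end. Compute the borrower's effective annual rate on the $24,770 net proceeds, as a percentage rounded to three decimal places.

Amount owed after one year: 25,000 × (1 + 0.051/12)^12 = 25,000 × 1.052209 = $26,305.23.
Effective rate on net proceeds: 26,305.23 / 24,770 − 1 = 0.061979 = 6.198%.

6.198%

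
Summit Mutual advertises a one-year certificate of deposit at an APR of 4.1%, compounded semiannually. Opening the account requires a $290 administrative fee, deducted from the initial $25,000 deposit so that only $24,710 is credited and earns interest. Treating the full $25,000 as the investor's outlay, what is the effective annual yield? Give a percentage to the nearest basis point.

2.93%

Value after one year: 24,710 × (1 + 0.041/2)^2 = 24,710 × 1.041420 = $25,733.49.
Effective yield on the $25,000 outlay: 25,733.49 / 25,000 − 1 = 0.029340 = 2.93%.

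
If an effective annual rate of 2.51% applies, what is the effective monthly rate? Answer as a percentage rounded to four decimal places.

0.2068%

The per-month rate i satisfies (1 + i)^12 = 1 + 0.0251.
i = 1.0251^(1/12) − 1 = 0.0020680 = 0.2068%.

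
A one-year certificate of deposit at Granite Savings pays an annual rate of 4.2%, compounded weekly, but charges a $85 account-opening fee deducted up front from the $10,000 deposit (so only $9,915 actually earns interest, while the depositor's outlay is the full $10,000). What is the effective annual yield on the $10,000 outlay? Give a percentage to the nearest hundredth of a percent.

3.40%

Value after one year: 9,915 × (1 + 0.042/52)^52 = 9,915 × 1.042877 = $10,340.12.
Effective yield on the $10,000 outlay: 10,340.12 / 10,000 − 1 = 0.034012 = 3.40%.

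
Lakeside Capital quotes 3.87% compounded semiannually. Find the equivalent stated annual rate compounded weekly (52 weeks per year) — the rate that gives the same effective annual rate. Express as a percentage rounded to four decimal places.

EAR = (1 + 0.0387/2)^2 − 1 = 0.039074.
Solve (1 + r/52)^52 = 1.039074: r/52 = 1.039074^(1/52) − 1 = 0.000737, so r = 0.038344 = 3.8344%.

3.8344%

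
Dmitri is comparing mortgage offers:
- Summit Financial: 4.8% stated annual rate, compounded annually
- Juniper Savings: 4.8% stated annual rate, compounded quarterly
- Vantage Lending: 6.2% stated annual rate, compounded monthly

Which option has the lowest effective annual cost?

Summit Financial

Summit Financial: compounded annually, EAR = 4.800%
Juniper Savings: (1 + 0.048/4)^4 − 1 = 4.887%
Vantage Lending: (1 + 0.062/12)^12 − 1 = 6.379%
The lowest effective annual rate is Summit Financial at 4.800%.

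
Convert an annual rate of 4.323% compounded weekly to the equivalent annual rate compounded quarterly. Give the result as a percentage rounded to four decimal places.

EAR = (1 + 0.04323/52)^52 − 1 = 0.044159.
Solve (1 + r/4)^4 = 1.044159: r/4 = 1.044159^(1/4) − 1 = 0.010862, so r = 0.043446 = 4.3446%.

4.3446%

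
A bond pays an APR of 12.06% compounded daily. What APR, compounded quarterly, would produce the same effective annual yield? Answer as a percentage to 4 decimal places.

EAR = (1 + 0.1206/365)^365 − 1 = 0.128151.
Solve (1 + r/4)^4 = 1.128151: r/4 = 1.128151^(1/4) − 1 = 0.030604, so r = 0.122416 = 12.2416%.

12.2416%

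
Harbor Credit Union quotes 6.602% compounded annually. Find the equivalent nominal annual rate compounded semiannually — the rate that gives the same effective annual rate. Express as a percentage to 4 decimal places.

Compounded annually, EAR = nominal = 0.066020.
Solve (1 + r/2)^2 = 1.066020: r/2 = 1.066020^(1/2) − 1 = 0.032482, so r = 0.064965 = 6.4965%.

6.4965%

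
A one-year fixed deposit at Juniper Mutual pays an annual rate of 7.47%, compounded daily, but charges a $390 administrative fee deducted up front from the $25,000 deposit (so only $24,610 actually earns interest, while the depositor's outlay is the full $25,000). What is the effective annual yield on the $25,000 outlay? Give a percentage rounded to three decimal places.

6.074%

Value after one year: 24,610 × (1 + 0.0747/365)^365 = 24,610 × 1.077553 = $26,518.57.
Effective yield on the $25,000 outlay: 26,518.57 / 25,000 − 1 = 0.060743 = 6.074%.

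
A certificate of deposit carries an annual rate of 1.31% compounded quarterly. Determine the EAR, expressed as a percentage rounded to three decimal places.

EAR = (1 + 0.0131/4)^4 − 1.
= (1 + 0.003275)^4 − 1 = 1.013164 − 1 = 1.316%.

1.316%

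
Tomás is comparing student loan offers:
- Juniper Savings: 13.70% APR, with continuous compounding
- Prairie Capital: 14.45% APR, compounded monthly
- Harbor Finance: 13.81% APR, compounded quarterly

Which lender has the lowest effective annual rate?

Juniper Savings: e^0.1370 − 1 = 14.683%
Prairie Capital: (1 + 0.1445/12)^12 − 1 = 15.446%
Harbor Finance: (1 + 0.1381/4)^4 − 1 = 14.542%
The lowest effective annual rate is Harbor Finance at 14.542%.

Harbor Finance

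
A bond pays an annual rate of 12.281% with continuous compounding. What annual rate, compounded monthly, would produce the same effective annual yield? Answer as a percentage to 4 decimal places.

12.3441%

EAR under continuous compounding: e^0.12281 − 1 = 0.130670.
Solve (1 + r/12)^12 = 1.130670: r/12 = 1.130670^(1/12) − 1 = 0.010287, so r = 0.123441 = 12.3441%.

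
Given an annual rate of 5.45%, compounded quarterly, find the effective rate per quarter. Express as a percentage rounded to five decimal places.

With a nominal annual rate compounded quarterly, the periodic rate is the nominal rate divided by 4.
i = 0.0545 / 4 = 0.0136250 = 1.36250%.

1.36250%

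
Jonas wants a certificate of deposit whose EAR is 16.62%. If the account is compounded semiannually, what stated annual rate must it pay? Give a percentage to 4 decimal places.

15.9815%

(1 + r/2)^2 − 1 = 0.1662, so 1 + r/2 = 1.1662^(1/2).
r/2 = 0.079907, so r = 0.159815 = 15.9815%.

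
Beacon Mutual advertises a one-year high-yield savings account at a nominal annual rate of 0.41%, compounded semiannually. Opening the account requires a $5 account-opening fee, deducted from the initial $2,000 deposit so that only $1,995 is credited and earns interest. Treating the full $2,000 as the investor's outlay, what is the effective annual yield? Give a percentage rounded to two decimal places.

Value after one year: 1,995 × (1 + 0.0041/2)^2 = 1,995 × 1.004104 = $2,003.19.
Effective yield on the $2,000 outlay: 2,003.19 / 2,000 − 1 = 0.001594 = 0.16%.

0.16%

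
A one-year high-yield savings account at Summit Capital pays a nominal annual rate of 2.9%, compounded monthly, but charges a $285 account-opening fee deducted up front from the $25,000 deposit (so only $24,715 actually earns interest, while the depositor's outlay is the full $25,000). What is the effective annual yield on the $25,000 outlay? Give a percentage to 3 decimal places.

1.765%

Value after one year: 24,715 × (1 + 0.029/12)^12 = 24,715 × 1.029389 = $25,441.34.
Effective yield on the $25,000 outlay: 25,441.34 / 25,000 − 1 = 0.017654 = 1.765%.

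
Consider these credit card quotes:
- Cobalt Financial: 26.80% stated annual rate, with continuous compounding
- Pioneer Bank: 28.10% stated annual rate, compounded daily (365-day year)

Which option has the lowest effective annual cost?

Cobalt Financial: e^0.2680 − 1 = 30.735%
Pioneer Bank: (1 + 0.2810/365)^365 − 1 = 32.431%
The lowest effective annual rate is Cobalt Financial at 30.735%.

Cobalt Financial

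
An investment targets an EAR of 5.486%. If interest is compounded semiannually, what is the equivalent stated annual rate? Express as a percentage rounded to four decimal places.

5.4128%

(1 + r/2)^2 − 1 = 0.05486, so 1 + r/2 = 1.05486^(1/2).
r/2 = 0.027064, so r = 0.054128 = 5.4128%.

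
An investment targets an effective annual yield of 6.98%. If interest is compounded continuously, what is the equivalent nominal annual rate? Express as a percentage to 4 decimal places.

6.7472%

Continuous: nominal r satisfies e^r − 1 = 0.0698.
r = ln(1 + 0.0698) = ln(1.0698) = 0.067472 = 6.7472%.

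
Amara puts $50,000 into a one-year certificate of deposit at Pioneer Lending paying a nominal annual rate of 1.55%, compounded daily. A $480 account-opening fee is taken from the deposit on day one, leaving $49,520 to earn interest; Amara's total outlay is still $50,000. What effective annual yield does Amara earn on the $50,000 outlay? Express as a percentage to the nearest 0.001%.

0.587%

Value after one year: 49,520 × (1 + 0.0155/365)^365 = 49,520 × 1.015620 = $50,293.52.
Effective yield on the $50,000 outlay: 50,293.52 / 50,000 − 1 = 0.005870 = 0.587%.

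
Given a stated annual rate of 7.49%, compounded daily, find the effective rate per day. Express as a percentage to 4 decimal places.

0.0205%

With a nominal annual rate compounded daily, the periodic rate is the nominal rate divided by 365.
i = 0.0749 / 365 = 0.0002052 = 0.0205%.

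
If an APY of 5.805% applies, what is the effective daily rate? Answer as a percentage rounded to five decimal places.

The per-day rate i satisfies (1 + i)^365 = 1 + 0.05805.
i = 1.05805^(1/365) − 1 = 0.0001546 = 0.01546%.

0.01546%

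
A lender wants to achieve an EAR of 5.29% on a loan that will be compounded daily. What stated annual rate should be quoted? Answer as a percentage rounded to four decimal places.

5.1552%

(1 + r/365)^365 − 1 = 0.0529, so 1 + r/365 = 1.0529^(1/365).
r/365 = 0.000141, so r = 0.051552 = 5.1552%.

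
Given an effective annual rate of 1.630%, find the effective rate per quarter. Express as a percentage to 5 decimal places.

The per-quarter rate i satisfies (1 + i)^4 = 1 + 0.01630.
i = 1.01630^(1/4) − 1 = 0.0040503 = 0.40503%.

0.40503%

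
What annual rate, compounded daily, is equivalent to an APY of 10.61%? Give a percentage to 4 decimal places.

(1 + r/365)^365 − 1 = 0.1061, so 1 + r/365 = 1.1061^(1/365).
r/365 = 0.000276, so r = 0.100854 = 10.0854%.

10.0854%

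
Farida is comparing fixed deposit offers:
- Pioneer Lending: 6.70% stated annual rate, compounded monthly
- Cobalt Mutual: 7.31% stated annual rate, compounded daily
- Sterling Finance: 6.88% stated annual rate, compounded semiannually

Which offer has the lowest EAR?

Pioneer Lending: (1 + 0.0670/12)^12 − 1 = 6.910%
Cobalt Mutual: (1 + 0.0731/365)^365 − 1 = 7.583%
Sterling Finance: (1 + 0.0688/2)^2 − 1 = 6.998%
The lowest effective annual rate is Pioneer Lending at 6.910%.

Pioneer Lending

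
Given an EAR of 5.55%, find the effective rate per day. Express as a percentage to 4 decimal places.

The per-day rate i satisfies (1 + i)^365 = 1 + 0.0555.
i = 1.0555^(1/365) − 1 = 0.0001480 = 0.0148%.

0.0148%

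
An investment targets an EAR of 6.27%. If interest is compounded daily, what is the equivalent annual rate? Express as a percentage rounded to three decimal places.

(1 + r/365)^365 − 1 = 0.0627, so 1 + r/365 = 1.0627^(1/365).
r/365 = 0.000167, so r = 0.060818 = 6.082%.

6.082%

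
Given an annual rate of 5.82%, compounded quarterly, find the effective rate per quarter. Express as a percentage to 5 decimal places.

With a nominal annual rate compounded quarterly, the periodic rate is the nominal rate divided by 4.
i = 0.0582 / 4 = 0.0145500 = 1.45500%.

1.45500%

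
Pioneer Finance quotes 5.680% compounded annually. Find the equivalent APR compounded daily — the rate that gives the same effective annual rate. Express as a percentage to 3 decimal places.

Compounded annually, EAR = nominal = 0.056800.
Solve (1 + r/365)^365 = 1.056800: r/365 = 1.056800^(1/365) − 1 = 0.000151, so r = 0.055250 = 5.525%.

5.525%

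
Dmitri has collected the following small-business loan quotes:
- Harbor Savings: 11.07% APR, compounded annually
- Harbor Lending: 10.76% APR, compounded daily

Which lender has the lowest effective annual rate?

Harbor Savings: compounded annually, EAR = 11.070%
Harbor Lending: (1 + 0.1076/365)^365 − 1 = 11.358%
The lowest effective annual rate is Harbor Savings at 11.070%.

Harbor Savings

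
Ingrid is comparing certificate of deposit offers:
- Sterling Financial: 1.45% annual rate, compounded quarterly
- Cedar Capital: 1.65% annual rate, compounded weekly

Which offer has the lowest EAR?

Sterling Financial: (1 + 0.0145/4)^4 − 1 = 1.458%
Cedar Capital: (1 + 0.0165/52)^52 − 1 = 1.663%
The lowest effective annual rate is Sterling Financial at 1.458%.

Sterling Financial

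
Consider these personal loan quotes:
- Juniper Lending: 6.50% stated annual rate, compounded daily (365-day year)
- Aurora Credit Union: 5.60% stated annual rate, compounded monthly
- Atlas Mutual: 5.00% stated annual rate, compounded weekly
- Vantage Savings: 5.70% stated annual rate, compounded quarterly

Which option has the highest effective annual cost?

Juniper Lending

Juniper Lending: (1 + 0.0650/365)^365 − 1 = 6.715%
Aurora Credit Union: (1 + 0.0560/12)^12 − 1 = 5.746%
Atlas Mutual: (1 + 0.0500/52)^52 − 1 = 5.125%
Vantage Savings: (1 + 0.0570/4)^4 − 1 = 5.823%
The highest effective annual rate is Juniper Lending at 6.715%.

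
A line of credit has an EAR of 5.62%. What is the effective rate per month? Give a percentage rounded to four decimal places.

0.4567%

The per-month rate i satisfies (1 + i)^12 = 1 + 0.0562.
i = 1.0562^(1/12) − 1 = 0.0045669 = 0.4567%.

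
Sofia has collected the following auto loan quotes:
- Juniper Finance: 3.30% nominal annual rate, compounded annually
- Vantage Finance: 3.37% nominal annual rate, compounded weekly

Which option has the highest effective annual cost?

Vantage Finance

Juniper Finance: compounded annually, EAR = 3.300%
Vantage Finance: (1 + 0.0337/52)^52 − 1 = 3.426%
The highest effective annual rate is Vantage Finance at 3.426%.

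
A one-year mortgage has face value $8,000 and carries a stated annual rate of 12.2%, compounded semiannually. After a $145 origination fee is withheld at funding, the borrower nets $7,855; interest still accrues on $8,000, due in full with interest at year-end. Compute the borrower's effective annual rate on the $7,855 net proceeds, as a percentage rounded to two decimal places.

14.65%

Amount owed after one year: 8,000 × (1 + 0.122/2)^2 = 8,000 × 1.125721 = $9,005.77.
Effective rate on net proceeds: 9,005.77 / 7,855 − 1 = 0.146501 = 14.65%.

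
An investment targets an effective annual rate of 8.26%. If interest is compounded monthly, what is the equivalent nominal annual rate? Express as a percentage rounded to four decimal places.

7.9629%

(1 + r/12)^12 − 1 = 0.0826, so 1 + r/12 = 1.0826^(1/12).
r/12 = 0.006636, so r = 0.079629 = 7.9629%.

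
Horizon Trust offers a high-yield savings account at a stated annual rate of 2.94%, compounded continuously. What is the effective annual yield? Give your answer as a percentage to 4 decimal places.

With continuous compounding, EAR = e^0.0294 − 1.
e^0.0294 = 1.029836, so EAR = 0.029836 = 2.9836%.

2.9836%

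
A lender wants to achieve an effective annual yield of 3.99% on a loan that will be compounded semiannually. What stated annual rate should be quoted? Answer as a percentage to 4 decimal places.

3.9510%

(1 + r/2)^2 − 1 = 0.0399, so 1 + r/2 = 1.0399^(1/2).
r/2 = 0.019755, so r = 0.039510 = 3.9510%.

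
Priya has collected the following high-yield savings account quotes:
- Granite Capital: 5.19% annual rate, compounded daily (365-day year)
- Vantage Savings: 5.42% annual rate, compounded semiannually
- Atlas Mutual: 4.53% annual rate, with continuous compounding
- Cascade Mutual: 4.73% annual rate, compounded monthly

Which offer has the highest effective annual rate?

Vantage Savings

Granite Capital: (1 + 0.0519/365)^365 − 1 = 5.327%
Vantage Savings: (1 + 0.0542/2)^2 − 1 = 5.493%
Atlas Mutual: e^0.0453 − 1 = 4.634%
Cascade Mutual: (1 + 0.0473/12)^12 − 1 = 4.834%
The highest effective annual rate is Vantage Savings at 5.493%.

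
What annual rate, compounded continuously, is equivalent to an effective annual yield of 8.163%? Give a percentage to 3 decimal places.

Continuous: nominal r satisfies e^r − 1 = 0.08163.
r = ln(1 + 0.08163) = ln(1.08163) = 0.078469 = 7.847%.

7.847%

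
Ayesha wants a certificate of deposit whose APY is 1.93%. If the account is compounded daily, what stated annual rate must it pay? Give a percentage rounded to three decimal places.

1.912%

(1 + r/365)^365 − 1 = 0.0193, so 1 + r/365 = 1.0193^(1/365).
r/365 = 0.000052, so r = 0.019117 = 1.912%.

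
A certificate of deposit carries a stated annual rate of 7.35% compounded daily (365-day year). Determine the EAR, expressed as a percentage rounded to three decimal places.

7.626%

EAR = (1 + 0.0735/365)^365 − 1.
= (1 + 0.000201)^365 − 1 = 1.076261 − 1 = 7.626%.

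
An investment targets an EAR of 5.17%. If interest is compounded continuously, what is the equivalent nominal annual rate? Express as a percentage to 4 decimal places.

5.0408%

Continuous: nominal r satisfies e^r − 1 = 0.0517.
r = ln(1 + 0.0517) = ln(1.0517) = 0.050408 = 5.0408%.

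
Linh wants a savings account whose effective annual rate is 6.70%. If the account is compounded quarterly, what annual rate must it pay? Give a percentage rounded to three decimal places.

6.538%

(1 + r/4)^4 − 1 = 0.0670, so 1 + r/4 = 1.0670^(1/4).
r/4 = 0.016345, so r = 0.065380 = 6.538%.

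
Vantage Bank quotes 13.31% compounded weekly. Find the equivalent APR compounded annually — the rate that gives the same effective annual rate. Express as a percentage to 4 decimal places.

EAR = (1 + 0.1331/52)^52 − 1 = 0.142170.
Compounded annually, the equivalent nominal rate is the EAR itself: 14.2170%.

14.2170%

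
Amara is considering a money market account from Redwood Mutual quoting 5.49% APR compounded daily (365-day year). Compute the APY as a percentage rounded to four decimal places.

EAR = (1 + 0.0549/365)^365 − 1.
= (1 + 0.000150)^365 − 1 = 1.056431 − 1 = 5.6431%.

5.6431%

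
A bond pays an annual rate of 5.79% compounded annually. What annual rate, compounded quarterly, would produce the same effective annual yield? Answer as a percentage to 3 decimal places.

Compounded annually, EAR = nominal = 0.057900.
Solve (1 + r/4)^4 = 1.057900: r/4 = 1.057900^(1/4) − 1 = 0.014171, so r = 0.056684 = 5.668%.

5.668%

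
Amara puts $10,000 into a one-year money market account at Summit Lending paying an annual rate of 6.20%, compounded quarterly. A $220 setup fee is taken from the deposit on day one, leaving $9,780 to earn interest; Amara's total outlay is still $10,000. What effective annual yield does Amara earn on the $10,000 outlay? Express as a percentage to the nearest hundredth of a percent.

4.01%

Value after one year: 9,780 × (1 + 0.0620/4)^4 = 9,780 × 1.063456 = $10,400.60.
Effective yield on the $10,000 outlay: 10,400.60 / 10,000 − 1 = 0.040060 = 4.01%.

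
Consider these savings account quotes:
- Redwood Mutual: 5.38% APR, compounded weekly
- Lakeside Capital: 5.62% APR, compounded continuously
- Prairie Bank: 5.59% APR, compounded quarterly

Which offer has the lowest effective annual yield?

Redwood Mutual: (1 + 0.0538/52)^52 − 1 = 5.524%
Lakeside Capital: e^0.0562 − 1 = 5.781%
Prairie Bank: (1 + 0.0559/4)^4 − 1 = 5.708%
The lowest effective annual rate is Redwood Mutual at 5.524%.

Redwood Mutual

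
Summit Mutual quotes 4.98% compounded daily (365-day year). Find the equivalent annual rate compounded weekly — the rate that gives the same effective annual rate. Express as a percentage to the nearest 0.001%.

EAR = (1 + 0.0498/365)^365 − 1 = 0.051057.
Solve (1 + r/52)^52 = 1.051057: r/52 = 1.051057^(1/52) − 1 = 0.000958, so r = 0.049820 = 4.982%.

4.982%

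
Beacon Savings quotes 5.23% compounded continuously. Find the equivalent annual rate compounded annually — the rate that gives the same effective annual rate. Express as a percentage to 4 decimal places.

EAR under continuous compounding: e^0.0523 − 1 = 0.053692.
Compounded annually, the equivalent nominal rate is the EAR itself: 5.3692%.

5.3692%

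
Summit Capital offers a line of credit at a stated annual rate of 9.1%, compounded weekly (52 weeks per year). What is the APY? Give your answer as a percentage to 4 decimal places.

EAR = (1 + 0.091/52)^52 − 1.
= (1 + 0.001750)^52 − 1 = 1.095182 − 1 = 9.5182%.

9.5182%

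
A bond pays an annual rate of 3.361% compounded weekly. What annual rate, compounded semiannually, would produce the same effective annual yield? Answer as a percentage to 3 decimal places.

EAR = (1 + 0.03361/52)^52 − 1 = 0.034170.
Solve (1 + r/2)^2 = 1.034170: r/2 = 1.034170^(1/2) − 1 = 0.016941, so r = 0.033883 = 3.388%.

3.388%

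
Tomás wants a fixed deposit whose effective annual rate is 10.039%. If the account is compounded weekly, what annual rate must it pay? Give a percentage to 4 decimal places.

(1 + r/52)^52 − 1 = 0.10039, so 1 + r/52 = 1.10039^(1/52).
r/52 = 0.001841, so r = 0.095753 = 9.5753%.

9.5753%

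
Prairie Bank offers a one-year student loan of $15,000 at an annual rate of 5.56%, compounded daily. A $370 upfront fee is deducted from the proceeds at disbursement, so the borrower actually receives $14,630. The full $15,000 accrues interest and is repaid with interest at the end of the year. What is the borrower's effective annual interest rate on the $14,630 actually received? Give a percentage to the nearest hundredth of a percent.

Amount owed after one year: 15,000 × (1 + 0.0556/365)^365 = 15,000 × 1.057170 = $15,857.55.
Effective rate on net proceeds: 15,857.55 / 14,630 − 1 = 0.083907 = 8.39%.

8.39%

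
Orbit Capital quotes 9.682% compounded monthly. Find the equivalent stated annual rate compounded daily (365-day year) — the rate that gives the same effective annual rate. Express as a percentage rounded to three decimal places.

9.644%

EAR = (1 + 0.09682/12)^12 − 1 = 0.101234.
Solve (1 + r/365)^365 = 1.101234: r/365 = 1.101234^(1/365) − 1 = 0.000264, so r = 0.096444 = 9.644%.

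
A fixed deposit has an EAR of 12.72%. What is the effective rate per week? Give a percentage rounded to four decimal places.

The per-week rate i satisfies (1 + i)^52 = 1 + 0.1272.
i = 1.1272^(1/52) − 1 = 0.0023053 = 0.2305%.

0.2305%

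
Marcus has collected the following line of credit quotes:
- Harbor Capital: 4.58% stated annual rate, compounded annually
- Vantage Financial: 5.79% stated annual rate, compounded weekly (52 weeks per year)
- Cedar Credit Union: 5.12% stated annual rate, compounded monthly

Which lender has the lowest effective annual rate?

Harbor Capital: compounded annually, EAR = 4.580%
Vantage Financial: (1 + 0.0579/52)^52 − 1 = 5.957%
Cedar Credit Union: (1 + 0.0512/12)^12 − 1 = 5.242%
The lowest effective annual rate is Harbor Capital at 4.580%.

Harbor Capital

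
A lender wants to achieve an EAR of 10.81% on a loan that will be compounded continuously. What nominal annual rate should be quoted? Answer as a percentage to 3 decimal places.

10.265%

Continuous: nominal r satisfies e^r − 1 = 0.1081.
r = ln(1 + 0.1081) = ln(1.1081) = 0.102647 = 10.265%.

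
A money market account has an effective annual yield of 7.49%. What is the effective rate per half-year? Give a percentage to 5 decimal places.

3.67738%

The per-half-year rate i satisfies (1 + i)^2 = 1 + 0.0749.
i = 1.0749^(1/2) − 1 = 0.0367738 = 3.67738%.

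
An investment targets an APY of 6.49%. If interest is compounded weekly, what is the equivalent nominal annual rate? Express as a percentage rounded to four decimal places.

6.2919%

(1 + r/52)^52 − 1 = 0.0649, so 1 + r/52 = 1.0649^(1/52).
r/52 = 0.001210, so r = 0.062919 = 6.2919%.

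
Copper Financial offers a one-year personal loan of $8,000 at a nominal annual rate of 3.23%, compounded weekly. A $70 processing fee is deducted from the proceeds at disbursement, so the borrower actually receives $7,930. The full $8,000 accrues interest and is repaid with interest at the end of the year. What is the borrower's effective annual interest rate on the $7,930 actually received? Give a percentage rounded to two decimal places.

Amount owed after one year: 8,000 × (1 + 0.0323/52)^52 = 8,000 × 1.032817 = $8,262.54.
Effective rate on net proceeds: 8,262.54 / 7,930 − 1 = 0.041934 = 4.19%.

4.19%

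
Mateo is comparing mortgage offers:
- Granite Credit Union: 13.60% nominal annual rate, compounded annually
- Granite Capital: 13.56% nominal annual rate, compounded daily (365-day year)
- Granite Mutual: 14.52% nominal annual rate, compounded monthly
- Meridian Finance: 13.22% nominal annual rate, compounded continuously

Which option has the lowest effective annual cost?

Granite Credit Union: compounded annually, EAR = 13.600%
Granite Capital: (1 + 0.1356/365)^365 − 1 = 14.519%
Granite Mutual: (1 + 0.1452/12)^12 − 1 = 15.526%
Meridian Finance: e^0.1322 − 1 = 14.134%
The lowest effective annual rate is Granite Credit Union at 13.600%.

Granite Credit Union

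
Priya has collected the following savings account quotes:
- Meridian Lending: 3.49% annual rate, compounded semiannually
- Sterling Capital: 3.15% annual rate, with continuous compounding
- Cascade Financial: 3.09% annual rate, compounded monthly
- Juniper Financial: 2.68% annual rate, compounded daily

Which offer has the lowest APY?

Meridian Lending: (1 + 0.0349/2)^2 − 1 = 3.520%
Sterling Capital: e^0.0315 − 1 = 3.200%
Cascade Financial: (1 + 0.0309/12)^12 − 1 = 3.134%
Juniper Financial: (1 + 0.0268/365)^365 − 1 = 2.716%
The lowest effective annual rate is Juniper Financial at 2.716%.

Juniper Financial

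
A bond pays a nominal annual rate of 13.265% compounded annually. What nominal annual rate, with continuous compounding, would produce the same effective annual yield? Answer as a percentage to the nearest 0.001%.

12.456%

Compounded annually, EAR = nominal = 0.132650.
Equivalent continuous rate: r = ln(1 + 0.132650) = 0.124560 = 12.456%.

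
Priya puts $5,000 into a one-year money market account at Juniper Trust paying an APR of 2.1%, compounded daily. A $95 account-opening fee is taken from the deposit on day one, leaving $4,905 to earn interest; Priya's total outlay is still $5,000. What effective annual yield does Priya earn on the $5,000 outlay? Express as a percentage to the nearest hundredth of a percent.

Value after one year: 4,905 × (1 + 0.021/365)^365 = 4,905 × 1.021221 = $5,009.09.
Effective yield on the $5,000 outlay: 5,009.09 / 5,000 − 1 = 0.001818 = 0.18%.

0.18%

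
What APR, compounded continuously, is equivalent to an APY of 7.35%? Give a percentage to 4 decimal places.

Continuous: nominal r satisfies e^r − 1 = 0.0735.
r = ln(1 + 0.0735) = ln(1.0735) = 0.070924 = 7.0924%.

7.0924%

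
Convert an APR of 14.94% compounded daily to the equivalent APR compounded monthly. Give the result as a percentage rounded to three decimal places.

EAR = (1 + 0.1494/365)^365 − 1 = 0.161102.
Solve (1 + r/12)^12 = 1.161102: r/12 = 1.161102^(1/12) − 1 = 0.012525, so r = 0.150303 = 15.030%.

15.030%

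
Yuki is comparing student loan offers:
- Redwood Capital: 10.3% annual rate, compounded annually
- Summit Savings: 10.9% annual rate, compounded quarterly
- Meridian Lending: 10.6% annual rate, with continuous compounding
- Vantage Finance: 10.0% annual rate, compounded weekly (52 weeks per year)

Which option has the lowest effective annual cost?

Redwood Capital: compounded annually, EAR = 10.300%
Summit Savings: (1 + 0.109/4)^4 − 1 = 11.354%
Meridian Lending: e^0.106 − 1 = 11.182%
Vantage Finance: (1 + 0.100/52)^52 − 1 = 10.506%
The lowest effective annual rate is Redwood Capital at 10.300%.

Redwood Capital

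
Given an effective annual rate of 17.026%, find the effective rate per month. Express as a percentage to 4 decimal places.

The per-month rate i satisfies (1 + i)^12 = 1 + 0.17026.
i = 1.17026^(1/12) − 1 = 0.0131884 = 1.3188%.

1.3188%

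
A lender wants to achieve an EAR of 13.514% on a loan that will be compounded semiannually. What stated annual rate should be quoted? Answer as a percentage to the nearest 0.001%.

(1 + r/2)^2 − 1 = 0.13514, so 1 + r/2 = 1.13514^(1/2).
r/2 = 0.065429, so r = 0.130859 = 13.086%.

13.086%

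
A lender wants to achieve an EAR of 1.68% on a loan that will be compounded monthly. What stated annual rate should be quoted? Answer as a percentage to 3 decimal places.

(1 + r/12)^12 − 1 = 0.0168, so 1 + r/12 = 1.0168^(1/12).
r/12 = 0.001389, so r = 0.016672 = 1.667%.

1.667%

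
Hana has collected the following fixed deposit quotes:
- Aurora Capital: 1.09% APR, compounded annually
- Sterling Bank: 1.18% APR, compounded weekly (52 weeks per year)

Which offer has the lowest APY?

Aurora Capital: compounded annually, EAR = 1.090%
Sterling Bank: (1 + 0.0118/52)^52 − 1 = 1.187%
The lowest effective annual rate is Aurora Capital at 1.090%.

Aurora Capital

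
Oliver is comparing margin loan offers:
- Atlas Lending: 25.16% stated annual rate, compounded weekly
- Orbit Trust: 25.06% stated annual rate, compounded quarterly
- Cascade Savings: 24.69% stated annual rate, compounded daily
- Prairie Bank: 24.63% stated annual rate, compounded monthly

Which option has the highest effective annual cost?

Atlas Lending

Atlas Lending: (1 + 0.2516/52)^52 − 1 = 28.530%
Orbit Trust: (1 + 0.2506/4)^4 − 1 = 27.515%
Cascade Savings: (1 + 0.2469/365)^365 − 1 = 27.994%
Prairie Bank: (1 + 0.2463/12)^12 − 1 = 27.610%
The highest effective annual rate is Atlas Lending at 28.530%.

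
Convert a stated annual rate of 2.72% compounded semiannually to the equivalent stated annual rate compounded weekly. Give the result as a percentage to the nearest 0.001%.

EAR = (1 + 0.0272/2)^2 − 1 = 0.027385.
Solve (1 + r/52)^52 = 1.027385: r/52 = 1.027385^(1/52) − 1 = 0.000520, so r = 0.027024 = 2.702%.

2.702%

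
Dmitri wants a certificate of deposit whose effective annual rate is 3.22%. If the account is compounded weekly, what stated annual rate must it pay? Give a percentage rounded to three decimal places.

(1 + r/52)^52 − 1 = 0.0322, so 1 + r/52 = 1.0322^(1/52).
r/52 = 0.000610, so r = 0.031702 = 3.170%.

3.170%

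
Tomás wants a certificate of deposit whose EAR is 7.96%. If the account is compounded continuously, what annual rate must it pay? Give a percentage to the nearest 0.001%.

Continuous: nominal r satisfies e^r − 1 = 0.0796.
r = ln(1 + 0.0796) = ln(1.0796) = 0.076591 = 7.659%.

7.659%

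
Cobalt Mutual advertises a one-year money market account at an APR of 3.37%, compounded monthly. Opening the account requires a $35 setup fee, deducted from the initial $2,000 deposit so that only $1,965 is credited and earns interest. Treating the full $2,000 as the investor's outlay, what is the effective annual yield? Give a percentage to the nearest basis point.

1.61%

Value after one year: 1,965 × (1 + 0.0337/12)^12 = 1,965 × 1.034225 = $2,032.25.
Effective yield on the $2,000 outlay: 2,032.25 / 2,000 − 1 = 0.016126 = 1.61%.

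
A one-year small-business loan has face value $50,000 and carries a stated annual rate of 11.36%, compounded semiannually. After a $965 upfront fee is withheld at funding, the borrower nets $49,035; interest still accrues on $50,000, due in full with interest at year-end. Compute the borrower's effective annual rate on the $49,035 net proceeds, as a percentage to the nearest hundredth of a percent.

Amount owed after one year: 50,000 × (1 + 0.1136/2)^2 = 50,000 × 1.116826 = $55,841.31.
Effective rate on net proceeds: 55,841.31 / 49,035 − 1 = 0.138805 = 13.88%.

13.88%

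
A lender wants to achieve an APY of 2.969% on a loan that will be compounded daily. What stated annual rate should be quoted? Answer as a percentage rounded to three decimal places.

2.926%

(1 + r/365)^365 − 1 = 0.02969, so 1 + r/365 = 1.02969^(1/365).
r/365 = 0.000080, so r = 0.029259 = 2.926%.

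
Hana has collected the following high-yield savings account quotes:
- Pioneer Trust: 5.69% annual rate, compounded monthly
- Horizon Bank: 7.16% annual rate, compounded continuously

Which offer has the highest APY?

Horizon Bank

Pioneer Trust: (1 + 0.0569/12)^12 − 1 = 5.841%
Horizon Bank: e^0.0716 − 1 = 7.423%
The highest effective annual rate is Horizon Bank at 7.423%.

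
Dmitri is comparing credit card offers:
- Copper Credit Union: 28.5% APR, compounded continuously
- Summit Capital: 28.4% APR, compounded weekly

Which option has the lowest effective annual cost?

Summit Capital

Copper Credit Union: e^0.285 − 1 = 32.976%
Summit Capital: (1 + 0.284/52)^52 − 1 = 32.741%
The lowest effective annual rate is Summit Capital at 32.741%.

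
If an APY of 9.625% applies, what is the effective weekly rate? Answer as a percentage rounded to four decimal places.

0.1769%

The per-week rate i satisfies (1 + i)^52 = 1 + 0.09625.
i = 1.09625^(1/52) − 1 = 0.0017688 = 0.1769%.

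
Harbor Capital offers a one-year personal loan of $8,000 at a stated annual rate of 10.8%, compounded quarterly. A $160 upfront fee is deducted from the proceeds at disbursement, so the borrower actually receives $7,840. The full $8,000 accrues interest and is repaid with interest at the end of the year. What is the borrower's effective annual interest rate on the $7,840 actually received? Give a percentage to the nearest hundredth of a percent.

Amount owed after one year: 8,000 × (1 + 0.108/4)^4 = 8,000 × 1.112453 = $8,899.63.
Effective rate on net proceeds: 8,899.63 / 7,840 − 1 = 0.135156 = 13.52%.

13.52%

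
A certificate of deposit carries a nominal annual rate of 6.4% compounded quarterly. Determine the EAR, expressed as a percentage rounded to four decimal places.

6.5552%

EAR = (1 + 0.064/4)^4 − 1.
= (1 + 0.016000)^4 − 1 = 1.065552 − 1 = 6.5552%.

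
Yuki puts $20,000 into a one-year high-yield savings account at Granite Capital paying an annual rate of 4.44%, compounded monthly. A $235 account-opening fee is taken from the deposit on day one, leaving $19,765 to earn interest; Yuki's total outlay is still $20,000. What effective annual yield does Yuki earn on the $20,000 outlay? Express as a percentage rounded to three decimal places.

Value after one year: 19,765 × (1 + 0.0444/12)^12 = 19,765 × 1.045315 = $20,660.65.
Effective yield on the $20,000 outlay: 20,660.65 / 20,000 − 1 = 0.033032 = 3.303%.

3.303%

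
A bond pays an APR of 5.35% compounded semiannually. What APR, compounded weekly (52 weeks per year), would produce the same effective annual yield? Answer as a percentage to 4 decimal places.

EAR = (1 + 0.0535/2)^2 − 1 = 0.054216.
Solve (1 + r/52)^52 = 1.054216: r/52 = 1.054216^(1/52) − 1 = 0.001016, so r = 0.052824 = 5.2824%.

5.2824%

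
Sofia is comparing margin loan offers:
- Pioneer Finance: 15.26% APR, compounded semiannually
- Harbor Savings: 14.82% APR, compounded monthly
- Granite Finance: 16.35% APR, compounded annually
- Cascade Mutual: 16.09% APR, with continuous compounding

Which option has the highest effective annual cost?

Cascade Mutual

Pioneer Finance: (1 + 0.1526/2)^2 − 1 = 15.842%
Harbor Savings: (1 + 0.1482/12)^12 − 1 = 15.869%
Granite Finance: compounded annually, EAR = 16.350%
Cascade Mutual: e^0.1609 − 1 = 17.457%
The highest effective annual rate is Cascade Mutual at 17.457%.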